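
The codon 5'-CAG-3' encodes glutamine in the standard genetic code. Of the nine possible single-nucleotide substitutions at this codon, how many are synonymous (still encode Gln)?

Position 1: none → 0 synonymous.
Position 2: none → 0 synonymous.
Position 3: CAA → 1 synonymous.
Total: 0 + 0 + 1 = 1.

1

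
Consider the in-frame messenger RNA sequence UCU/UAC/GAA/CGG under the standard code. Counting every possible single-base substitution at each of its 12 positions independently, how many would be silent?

Codon 1 (UCU, Ser): 3 synonymous substitutions.
Codon 2 (UAC, Tyr): 1 synonymous substitution.
Codon 3 (GAA, Glu): 1 synonymous substitution.
Codon 4 (CGG, Arg): 4 synonymous substitutions.
Total: 3 + 1 + 1 + 4 = 9.

9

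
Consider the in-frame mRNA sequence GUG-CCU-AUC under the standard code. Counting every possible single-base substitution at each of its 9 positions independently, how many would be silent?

Codon 1 (GUG, Val): 3 synonymous substitutions.
Codon 2 (CCU, Pro): 3 synonymous substitutions.
Codon 3 (AUC, Ile): 2 synonymous substitutions.
Total: 3 + 3 + 2 = 8.

8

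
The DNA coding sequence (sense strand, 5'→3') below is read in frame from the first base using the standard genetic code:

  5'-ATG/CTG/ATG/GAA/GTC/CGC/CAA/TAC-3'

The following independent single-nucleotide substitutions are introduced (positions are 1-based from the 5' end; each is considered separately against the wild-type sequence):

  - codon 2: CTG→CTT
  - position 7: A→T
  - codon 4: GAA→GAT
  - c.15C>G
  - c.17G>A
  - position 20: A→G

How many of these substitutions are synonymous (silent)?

Codon 2: CTG (Leu) → CTT (Leu) — synonymous.
Codon 3: ATG (Met) → TTG (Leu) — missense.
Codon 4: GAA (Glu) → GAT (Asp) — missense.
Codon 5: GTC (Val) → GTG (Val) — synonymous.
Codon 6: CGC (Arg) → CAC (His) — missense.
Codon 7: CAA (Gln) → CGA (Arg) — missense.
Synonymous: 2 of 6.

2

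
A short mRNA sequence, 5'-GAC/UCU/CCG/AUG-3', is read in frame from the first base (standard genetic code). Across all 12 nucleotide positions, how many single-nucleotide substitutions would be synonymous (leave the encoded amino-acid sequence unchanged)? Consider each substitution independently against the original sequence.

Codon 1 (GAC, Asp): 1 synonymous substitution.
Codon 2 (UCU, Ser): 3 synonymous substitutions.
Codon 3 (CCG, Pro): 3 synonymous substitutions.
Codon 4 (AUG, Met): 0 synonymous substitutions.
Total: 1 + 3 + 3 + 0 = 7.

7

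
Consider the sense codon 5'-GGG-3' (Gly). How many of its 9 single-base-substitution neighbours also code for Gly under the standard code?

Position 1: none → 0 synonymous.
Position 2: none → 0 synonymous.
Position 3: GGU, GGC, GGA → 3 synonymous.
Total: 0 + 0 + 3 = 3.

3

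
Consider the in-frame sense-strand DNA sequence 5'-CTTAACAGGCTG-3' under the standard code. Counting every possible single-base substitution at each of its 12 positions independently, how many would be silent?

10

Codon 1 (CTT, Leu): 3 synonymous substitutions.
Codon 2 (AAC, Asn): 1 synonymous substitution.
Codon 3 (AGG, Arg): 2 synonymous substitutions.
Codon 4 (CTG, Leu): 4 synonymous substitutions.
Total: 3 + 1 + 2 + 4 = 10.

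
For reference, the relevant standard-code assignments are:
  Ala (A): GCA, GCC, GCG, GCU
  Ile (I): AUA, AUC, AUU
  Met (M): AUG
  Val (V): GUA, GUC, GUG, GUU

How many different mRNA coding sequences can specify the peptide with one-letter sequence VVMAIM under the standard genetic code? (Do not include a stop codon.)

Val: 4 codons.
Val: 4 codons.
Met: 1 codon.
Ala: 4 codons.
Ile: 3 codons.
Met: 1 codon.
4 × 4 × 1 × 4 × 3 × 1 = 192.

192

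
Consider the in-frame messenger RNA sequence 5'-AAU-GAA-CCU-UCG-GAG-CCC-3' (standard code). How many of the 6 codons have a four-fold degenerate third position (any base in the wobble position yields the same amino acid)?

Codon 1 AAU (Asn): third position 2-fold.
Codon 2 GAA (Glu): third position 2-fold.
Codon 3 CCU (Pro): third position 4-fold.
Codon 4 UCG (Ser): third position 4-fold.
Codon 5 GAG (Glu): third position 2-fold.
Codon 6 CCC (Pro): third position 4-fold.
Four-fold degenerate third positions: 3.

3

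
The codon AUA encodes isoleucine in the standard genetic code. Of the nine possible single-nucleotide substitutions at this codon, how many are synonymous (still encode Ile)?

Position 1: none → 0 synonymous.
Position 2: none → 0 synonymous.
Position 3: AUU, AUC → 2 synonymous.
Total: 0 + 0 + 2 = 2.

2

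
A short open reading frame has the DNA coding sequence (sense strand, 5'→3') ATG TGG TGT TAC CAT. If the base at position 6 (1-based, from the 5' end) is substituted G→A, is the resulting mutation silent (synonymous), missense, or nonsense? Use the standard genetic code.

nonsense

Position 6 falls in codon 2: TGG → Trp.
After the substitution the codon is TGA → Stop.
The new codon is a stop codon, so this is a nonsense mutation.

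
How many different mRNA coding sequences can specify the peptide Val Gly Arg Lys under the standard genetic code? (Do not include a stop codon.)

192

Val: 4 codons.
Gly: 4 codons.
Arg: 6 codons.
Lys: 2 codons.
4 × 4 × 6 × 2 = 192.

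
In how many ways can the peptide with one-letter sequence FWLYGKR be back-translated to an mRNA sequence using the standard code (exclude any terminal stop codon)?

Phe: 2 codons.
Trp: 1 codon.
Leu: 6 codons.
Tyr: 2 codons.
Gly: 4 codons.
Lys: 2 codons.
Arg: 6 codons.
2 × 1 × 6 × 2 × 4 × 2 × 6 = 1152.

1152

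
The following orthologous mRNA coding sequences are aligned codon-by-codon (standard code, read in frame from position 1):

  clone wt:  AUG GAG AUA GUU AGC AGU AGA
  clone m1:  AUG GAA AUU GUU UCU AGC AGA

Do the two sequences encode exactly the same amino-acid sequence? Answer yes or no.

yes

Codon 1: AUG Met / AUG Met — identical.
Codon 2: GAG Glu / GAA Glu — synonymous.
Codon 3: AUA Ile / AUU Ile — synonymous.
Codon 4: GUU Val / GUU Val — identical.
Codon 5: AGC Ser / UCU Ser — synonymous.
Codon 6: AGU Ser / AGC Ser — synonymous.
Codon 7: AGA Arg / AGA Arg — identical.
Nonsynonymous differences: 0 → same protein.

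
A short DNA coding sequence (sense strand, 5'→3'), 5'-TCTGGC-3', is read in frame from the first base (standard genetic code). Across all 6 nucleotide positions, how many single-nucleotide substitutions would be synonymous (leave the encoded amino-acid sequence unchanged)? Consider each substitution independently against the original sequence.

Codon 1 (TCT, Ser): 3 synonymous substitutions.
Codon 2 (GGC, Gly): 3 synonymous substitutions.
Total: 3 + 3 = 6.

6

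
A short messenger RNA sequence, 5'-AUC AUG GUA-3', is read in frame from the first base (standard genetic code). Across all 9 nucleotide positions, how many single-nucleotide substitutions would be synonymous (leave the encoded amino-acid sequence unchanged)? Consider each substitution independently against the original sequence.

Codon 1 (AUC, Ile): 2 synonymous substitutions.
Codon 2 (AUG, Met): 0 synonymous substitutions.
Codon 3 (GUA, Val): 3 synonymous substitutions.
Total: 2 + 0 + 3 = 5.

5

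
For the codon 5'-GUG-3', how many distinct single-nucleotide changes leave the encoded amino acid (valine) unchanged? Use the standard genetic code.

Position 1: none → 0 synonymous.
Position 2: none → 0 synonymous.
Position 3: GUU, GUC, GUA → 3 synonymous.
Total: 0 + 0 + 3 = 3.

3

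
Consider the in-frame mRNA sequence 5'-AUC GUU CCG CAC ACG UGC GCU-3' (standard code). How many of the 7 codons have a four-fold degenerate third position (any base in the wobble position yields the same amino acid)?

4

Codon 1 AUC (Ile): third position 3-fold.
Codon 2 GUU (Val): third position 4-fold.
Codon 3 CCG (Pro): third position 4-fold.
Codon 4 CAC (His): third position 2-fold.
Codon 5 ACG (Thr): third position 4-fold.
Codon 6 UGC (Cys): third position 2-fold.
Codon 7 GCU (Ala): third position 4-fold.
Four-fold degenerate third positions: 4.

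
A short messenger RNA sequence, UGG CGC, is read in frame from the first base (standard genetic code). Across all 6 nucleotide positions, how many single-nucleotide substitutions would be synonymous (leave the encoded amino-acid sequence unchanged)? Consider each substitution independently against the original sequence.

Codon 1 (UGG, Trp): 0 synonymous substitutions.
Codon 2 (CGC, Arg): 3 synonymous substitutions.
Total: 0 + 3 = 3.

3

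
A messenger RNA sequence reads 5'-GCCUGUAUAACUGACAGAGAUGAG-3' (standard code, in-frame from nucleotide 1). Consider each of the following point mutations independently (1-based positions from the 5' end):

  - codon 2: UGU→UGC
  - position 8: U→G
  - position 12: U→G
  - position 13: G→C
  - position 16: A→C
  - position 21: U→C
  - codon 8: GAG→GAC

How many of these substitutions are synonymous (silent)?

4

Codon 2: UGU (Cys) → UGC (Cys) — synonymous.
Codon 3: AUA (Ile) → AGA (Arg) — missense.
Codon 4: ACU (Thr) → ACG (Thr) — synonymous.
Codon 5: GAC (Asp) → CAC (His) — missense.
Codon 6: AGA (Arg) → CGA (Arg) — synonymous.
Codon 7: GAU (Asp) → GAC (Asp) — synonymous.
Codon 8: GAG (Glu) → GAC (Asp) — missense.
Synonymous: 4 of 7.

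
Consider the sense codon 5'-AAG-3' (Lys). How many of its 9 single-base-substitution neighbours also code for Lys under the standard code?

Position 1: none → 0 synonymous.
Position 2: none → 0 synonymous.
Position 3: AAA → 1 synonymous.
Total: 0 + 0 + 1 = 1.

1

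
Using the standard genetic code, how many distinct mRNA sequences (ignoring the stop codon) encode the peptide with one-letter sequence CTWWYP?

Cys: 2 codons.
Thr: 4 codons.
Trp: 1 codon.
Trp: 1 codon.
Tyr: 2 codons.
Pro: 4 codons.
2 × 4 × 1 × 1 × 2 × 4 = 64.

64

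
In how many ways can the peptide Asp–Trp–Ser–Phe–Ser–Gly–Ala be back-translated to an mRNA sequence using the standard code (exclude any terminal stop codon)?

Asp: 2 codons.
Trp: 1 codon.
Ser: 6 codons.
Phe: 2 codons.
Ser: 6 codons.
Gly: 4 codons.
Ala: 4 codons.
2 × 1 × 6 × 2 × 6 × 4 × 4 = 2304.

2304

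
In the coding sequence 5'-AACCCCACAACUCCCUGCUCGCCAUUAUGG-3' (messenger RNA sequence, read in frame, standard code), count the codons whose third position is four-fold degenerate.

Codon 1 AAC (Asn): third position 2-fold.
Codon 2 CCC (Pro): third position 4-fold.
Codon 3 ACA (Thr): third position 4-fold.
Codon 4 ACU (Thr): third position 4-fold.
Codon 5 CCC (Pro): third position 4-fold.
Codon 6 UGC (Cys): third position 2-fold.
Codon 7 UCG (Ser): third position 4-fold.
Codon 8 CCA (Pro): third position 4-fold.
Codon 9 UUA (Leu): third position 2-fold.
Codon 10 UGG (Trp): third position 1-fold.
Four-fold degenerate third positions: 6.

6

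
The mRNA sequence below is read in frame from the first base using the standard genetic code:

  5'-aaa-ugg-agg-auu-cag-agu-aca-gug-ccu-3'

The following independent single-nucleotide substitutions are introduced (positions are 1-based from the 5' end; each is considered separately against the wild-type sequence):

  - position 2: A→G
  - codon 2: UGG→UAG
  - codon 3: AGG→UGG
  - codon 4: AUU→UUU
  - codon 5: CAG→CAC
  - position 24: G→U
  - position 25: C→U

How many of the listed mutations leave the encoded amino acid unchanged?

Codon 1: AAA (Lys) → AGA (Arg) — missense.
Codon 2: UGG (Trp) → UAG (Stop) — nonsense.
Codon 3: AGG (Arg) → UGG (Trp) — missense.
Codon 4: AUU (Ile) → UUU (Phe) — missense.
Codon 5: CAG (Gln) → CAC (His) — missense.
Codon 8: GUG (Val) → GUU (Val) — synonymous.
Codon 9: CCU (Pro) → UCU (Ser) — missense.
Synonymous: 1 of 7.

1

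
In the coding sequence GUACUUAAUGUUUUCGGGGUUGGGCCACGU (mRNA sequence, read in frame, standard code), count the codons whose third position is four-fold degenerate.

8

Codon 1 GUA (Val): third position 4-fold.
Codon 2 CUU (Leu): third position 4-fold.
Codon 3 AAU (Asn): third position 2-fold.
Codon 4 GUU (Val): third position 4-fold.
Codon 5 UUC (Phe): third position 2-fold.
Codon 6 GGG (Gly): third position 4-fold.
Codon 7 GUU (Val): third position 4-fold.
Codon 8 GGG (Gly): third position 4-fold.
Codon 9 CCA (Pro): third position 4-fold.
Codon 10 CGU (Arg): third position 4-fold.
Four-fold degenerate third positions: 8.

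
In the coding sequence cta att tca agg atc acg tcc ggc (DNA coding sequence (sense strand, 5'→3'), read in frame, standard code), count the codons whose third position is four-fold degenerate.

Codon 1 CTA (Leu): third position 4-fold.
Codon 2 ATT (Ile): third position 3-fold.
Codon 3 TCA (Ser): third position 4-fold.
Codon 4 AGG (Arg): third position 2-fold.
Codon 5 ATC (Ile): third position 3-fold.
Codon 6 ACG (Thr): third position 4-fold.
Codon 7 TCC (Ser): third position 4-fold.
Codon 8 GGC (Gly): third position 4-fold.
Four-fold degenerate third positions: 5.

5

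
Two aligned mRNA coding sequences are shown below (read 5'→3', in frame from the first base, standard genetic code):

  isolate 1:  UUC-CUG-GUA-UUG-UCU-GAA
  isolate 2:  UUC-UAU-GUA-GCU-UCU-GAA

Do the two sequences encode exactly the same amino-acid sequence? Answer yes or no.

no

Codon 1: UUC Phe / UUC Phe — identical.
Codon 2: CUG Leu / UAU Tyr — nonsynonymous.
Codon 3: GUA Val / GUA Val — identical.
Codon 4: UUG Leu / GCU Ala — nonsynonymous.
Codon 5: UCU Ser / UCU Ser — identical.
Codon 6: GAA Glu / GAA Glu — identical.
Nonsynonymous differences: 2 → different protein.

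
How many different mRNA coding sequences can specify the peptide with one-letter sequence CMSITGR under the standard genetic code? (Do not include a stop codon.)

Cys: 2 codons.
Met: 1 codon.
Ser: 6 codons.
Ile: 3 codons.
Thr: 4 codons.
Gly: 4 codons.
Arg: 6 codons.
2 × 1 × 6 × 3 × 4 × 4 × 6 = 3456.

3456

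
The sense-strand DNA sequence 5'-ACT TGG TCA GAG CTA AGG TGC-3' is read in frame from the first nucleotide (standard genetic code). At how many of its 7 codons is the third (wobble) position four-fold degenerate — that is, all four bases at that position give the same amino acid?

Codon 1 ACT (Thr): third position 4-fold.
Codon 2 TGG (Trp): third position 1-fold.
Codon 3 TCA (Ser): third position 4-fold.
Codon 4 GAG (Glu): third position 2-fold.
Codon 5 CTA (Leu): third position 4-fold.
Codon 6 AGG (Arg): third position 2-fold.
Codon 7 TGC (Cys): third position 2-fold.
Four-fold degenerate third positions: 3.

3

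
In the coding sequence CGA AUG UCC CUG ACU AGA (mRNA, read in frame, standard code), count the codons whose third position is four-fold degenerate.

Codon 1 CGA (Arg): third position 4-fold.
Codon 2 AUG (Met): third position 1-fold.
Codon 3 UCC (Ser): third position 4-fold.
Codon 4 CUG (Leu): third position 4-fold.
Codon 5 ACU (Thr): third position 4-fold.
Codon 6 AGA (Arg): third position 2-fold.
Four-fold degenerate third positions: 4.

4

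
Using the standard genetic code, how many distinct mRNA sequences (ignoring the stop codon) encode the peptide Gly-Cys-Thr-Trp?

Gly: 4 codons.
Cys: 2 codons.
Thr: 4 codons.
Trp: 1 codon.
4 × 2 × 4 × 1 = 32.

32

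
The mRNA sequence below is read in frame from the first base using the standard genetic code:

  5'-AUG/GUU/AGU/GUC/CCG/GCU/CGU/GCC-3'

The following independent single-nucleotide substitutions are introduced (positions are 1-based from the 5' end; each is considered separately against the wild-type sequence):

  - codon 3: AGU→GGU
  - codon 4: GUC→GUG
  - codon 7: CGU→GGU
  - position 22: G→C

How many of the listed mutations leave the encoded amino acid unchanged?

1

Codon 3: AGU (Ser) → GGU (Gly) — missense.
Codon 4: GUC (Val) → GUG (Val) — synonymous.
Codon 7: CGU (Arg) → GGU (Gly) — missense.
Codon 8: GCC (Ala) → CCC (Pro) — missense.
Synonymous: 1 of 4.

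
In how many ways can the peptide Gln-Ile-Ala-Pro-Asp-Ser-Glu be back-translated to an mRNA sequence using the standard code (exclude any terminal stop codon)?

Gln: 2 codons.
Ile: 3 codons.
Ala: 4 codons.
Pro: 4 codons.
Asp: 2 codons.
Ser: 6 codons.
Glu: 2 codons.
2 × 3 × 4 × 4 × 2 × 6 × 2 = 2304.

2304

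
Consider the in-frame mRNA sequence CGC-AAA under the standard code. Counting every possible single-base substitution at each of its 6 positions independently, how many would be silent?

4

Codon 1 (CGC, Arg): 3 synonymous substitutions.
Codon 2 (AAA, Lys): 1 synonymous substitution.
Total: 3 + 1 = 4.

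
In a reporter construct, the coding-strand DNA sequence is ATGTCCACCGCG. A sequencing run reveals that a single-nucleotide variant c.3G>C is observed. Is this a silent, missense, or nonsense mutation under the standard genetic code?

Position 3 falls in codon 1: ATG → Met.
After the substitution the codon is ATC → Ile.
Met ≠ Ile, so this is a missense mutation.

missense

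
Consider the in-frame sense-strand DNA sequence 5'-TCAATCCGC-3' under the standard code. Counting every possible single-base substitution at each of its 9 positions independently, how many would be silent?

Codon 1 (TCA, Ser): 3 synonymous substitutions.
Codon 2 (ATC, Ile): 2 synonymous substitutions.
Codon 3 (CGC, Arg): 3 synonymous substitutions.
Total: 3 + 2 + 3 = 8.

8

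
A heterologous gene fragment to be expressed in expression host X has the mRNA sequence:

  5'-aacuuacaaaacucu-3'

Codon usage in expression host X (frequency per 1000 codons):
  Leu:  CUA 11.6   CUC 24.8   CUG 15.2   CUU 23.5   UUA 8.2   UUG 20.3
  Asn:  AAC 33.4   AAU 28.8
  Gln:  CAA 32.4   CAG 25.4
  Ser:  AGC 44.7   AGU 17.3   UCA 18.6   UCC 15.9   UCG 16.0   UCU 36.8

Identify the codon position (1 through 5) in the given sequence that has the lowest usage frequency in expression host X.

Codon 1 AAC (Asn): 33.4 per 1000.
Codon 2 UUA (Leu): 8.2 per 1000.
Codon 3 CAA (Gln): 32.4 per 1000.
Codon 4 AAC (Asn): 33.4 per 1000.
Codon 5 UCU (Ser): 36.8 per 1000.
Lowest frequency is 8.2 at codon 2.

2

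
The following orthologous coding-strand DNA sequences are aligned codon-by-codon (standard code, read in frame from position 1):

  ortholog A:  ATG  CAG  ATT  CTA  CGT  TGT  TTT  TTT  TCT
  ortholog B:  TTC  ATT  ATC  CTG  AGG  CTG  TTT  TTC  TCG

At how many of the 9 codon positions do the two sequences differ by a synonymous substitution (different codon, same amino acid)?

Codon 1: ATG Met / TTC Phe — nonsynonymous.
Codon 2: CAG Gln / ATT Ile — nonsynonymous.
Codon 3: ATT Ile / ATC Ile — synonymous.
Codon 4: CTA Leu / CTG Leu — synonymous.
Codon 5: CGT Arg / AGG Arg — synonymous.
Codon 6: TGT Cys / CTG Leu — nonsynonymous.
Codon 7: TTT Phe / TTT Phe — identical.
Codon 8: TTT Phe / TTC Phe — synonymous.
Codon 9: TCT Ser / TCG Ser — synonymous.
Synonymous differences: 5.

5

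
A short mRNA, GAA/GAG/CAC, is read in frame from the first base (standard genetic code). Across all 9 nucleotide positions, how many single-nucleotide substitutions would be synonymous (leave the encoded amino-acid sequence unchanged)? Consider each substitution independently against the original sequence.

Codon 1 (GAA, Glu): 1 synonymous substitution.
Codon 2 (GAG, Glu): 1 synonymous substitution.
Codon 3 (CAC, His): 1 synonymous substitution.
Total: 1 + 1 + 1 = 3.

3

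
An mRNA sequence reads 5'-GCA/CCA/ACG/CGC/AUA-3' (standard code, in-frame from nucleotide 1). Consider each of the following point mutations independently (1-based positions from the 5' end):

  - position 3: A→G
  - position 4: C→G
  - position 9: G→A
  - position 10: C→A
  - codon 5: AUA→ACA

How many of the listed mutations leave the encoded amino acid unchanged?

2

Codon 1: GCA (Ala) → GCG (Ala) — synonymous.
Codon 2: CCA (Pro) → GCA (Ala) — missense.
Codon 3: ACG (Thr) → ACA (Thr) — synonymous.
Codon 4: CGC (Arg) → AGC (Ser) — missense.
Codon 5: AUA (Ile) → ACA (Thr) — missense.
Synonymous: 2 of 5.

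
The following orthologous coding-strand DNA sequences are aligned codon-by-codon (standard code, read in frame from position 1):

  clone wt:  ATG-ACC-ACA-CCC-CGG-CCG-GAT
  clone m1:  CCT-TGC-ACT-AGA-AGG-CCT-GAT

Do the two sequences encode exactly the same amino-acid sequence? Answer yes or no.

no

Codon 1: ATG Met / CCT Pro — nonsynonymous.
Codon 2: ACC Thr / TGC Cys — nonsynonymous.
Codon 3: ACA Thr / ACT Thr — synonymous.
Codon 4: CCC Pro / AGA Arg — nonsynonymous.
Codon 5: CGG Arg / AGG Arg — synonymous.
Codon 6: CCG Pro / CCT Pro — synonymous.
Codon 7: GAT Asp / GAT Asp — identical.
Nonsynonymous differences: 3 → different protein.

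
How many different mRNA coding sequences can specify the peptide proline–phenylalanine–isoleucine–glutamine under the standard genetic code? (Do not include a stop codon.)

48

Pro: 4 codons.
Phe: 2 codons.
Ile: 3 codons.
Gln: 2 codons.
4 × 2 × 3 × 2 = 48.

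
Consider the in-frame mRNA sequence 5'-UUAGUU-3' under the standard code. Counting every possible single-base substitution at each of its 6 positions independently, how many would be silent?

5

Codon 1 (UUA, Leu): 2 synonymous substitutions.
Codon 2 (GUU, Val): 3 synonymous substitutions.
Total: 2 + 3 = 5.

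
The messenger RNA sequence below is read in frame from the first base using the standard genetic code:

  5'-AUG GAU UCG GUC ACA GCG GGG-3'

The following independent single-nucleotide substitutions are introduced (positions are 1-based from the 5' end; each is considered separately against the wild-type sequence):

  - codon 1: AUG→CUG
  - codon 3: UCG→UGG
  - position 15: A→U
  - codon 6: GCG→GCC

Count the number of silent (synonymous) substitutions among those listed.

Codon 1: AUG (Met) → CUG (Leu) — missense.
Codon 3: UCG (Ser) → UGG (Trp) — missense.
Codon 5: ACA (Thr) → ACU (Thr) — synonymous.
Codon 6: GCG (Ala) → GCC (Ala) — synonymous.
Synonymous: 2 of 4.

2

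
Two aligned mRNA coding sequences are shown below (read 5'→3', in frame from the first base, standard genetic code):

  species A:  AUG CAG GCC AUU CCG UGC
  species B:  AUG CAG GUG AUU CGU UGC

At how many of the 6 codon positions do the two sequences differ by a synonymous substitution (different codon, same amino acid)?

Codon 1: AUG Met / AUG Met — identical.
Codon 2: CAG Gln / CAG Gln — identical.
Codon 3: GCC Ala / GUG Val — nonsynonymous.
Codon 4: AUU Ile / AUU Ile — identical.
Codon 5: CCG Pro / CGU Arg — nonsynonymous.
Codon 6: UGC Cys / UGC Cys — identical.
Synonymous differences: 0.

0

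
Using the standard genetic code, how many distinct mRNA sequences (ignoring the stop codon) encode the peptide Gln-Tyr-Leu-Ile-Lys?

144

Gln: 2 codons.
Tyr: 2 codons.
Leu: 6 codons.
Ile: 3 codons.
Lys: 2 codons.
2 × 2 × 6 × 3 × 2 = 144.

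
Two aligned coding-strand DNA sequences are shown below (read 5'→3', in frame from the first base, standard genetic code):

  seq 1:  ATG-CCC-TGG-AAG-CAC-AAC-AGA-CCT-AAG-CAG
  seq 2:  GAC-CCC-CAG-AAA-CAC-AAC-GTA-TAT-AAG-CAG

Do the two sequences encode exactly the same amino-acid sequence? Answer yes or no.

no

Codon 1: ATG Met / GAC Asp — nonsynonymous.
Codon 2: CCC Pro / CCC Pro — identical.
Codon 3: TGG Trp / CAG Gln — nonsynonymous.
Codon 4: AAG Lys / AAA Lys — synonymous.
Codon 5: CAC His / CAC His — identical.
Codon 6: AAC Asn / AAC Asn — identical.
Codon 7: AGA Arg / GTA Val — nonsynonymous.
Codon 8: CCT Pro / TAT Tyr — nonsynonymous.
Codon 9: AAG Lys / AAG Lys — identical.
Codon 10: CAG Gln / CAG Gln — identical.
Nonsynonymous differences: 4 → different protein.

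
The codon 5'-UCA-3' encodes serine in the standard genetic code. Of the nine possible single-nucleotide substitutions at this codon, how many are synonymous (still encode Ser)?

3

Position 1: none → 0 synonymous.
Position 2: none → 0 synonymous.
Position 3: UCU, UCC, UCG → 3 synonymous.
Total: 0 + 0 + 3 = 3.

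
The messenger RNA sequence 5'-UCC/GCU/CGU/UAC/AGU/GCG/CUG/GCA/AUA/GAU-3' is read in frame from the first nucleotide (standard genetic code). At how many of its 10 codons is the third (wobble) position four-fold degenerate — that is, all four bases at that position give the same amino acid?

Codon 1 UCC (Ser): third position 4-fold.
Codon 2 GCU (Ala): third position 4-fold.
Codon 3 CGU (Arg): third position 4-fold.
Codon 4 UAC (Tyr): third position 2-fold.
Codon 5 AGU (Ser): third position 2-fold.
Codon 6 GCG (Ala): third position 4-fold.
Codon 7 CUG (Leu): third position 4-fold.
Codon 8 GCA (Ala): third position 4-fold.
Codon 9 AUA (Ile): third position 3-fold.
Codon 10 GAU (Asp): third position 2-fold.
Four-fold degenerate third positions: 6.

6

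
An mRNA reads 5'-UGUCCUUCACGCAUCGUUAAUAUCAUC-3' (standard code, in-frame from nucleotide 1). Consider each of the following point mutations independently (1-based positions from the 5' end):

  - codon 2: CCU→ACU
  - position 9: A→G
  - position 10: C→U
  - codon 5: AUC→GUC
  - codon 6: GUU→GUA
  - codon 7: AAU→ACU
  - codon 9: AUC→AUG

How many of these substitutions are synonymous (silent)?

2

Codon 2: CCU (Pro) → ACU (Thr) — missense.
Codon 3: UCA (Ser) → UCG (Ser) — synonymous.
Codon 4: CGC (Arg) → UGC (Cys) — missense.
Codon 5: AUC (Ile) → GUC (Val) — missense.
Codon 6: GUU (Val) → GUA (Val) — synonymous.
Codon 7: AAU (Asn) → ACU (Thr) — missense.
Codon 9: AUC (Ile) → AUG (Met) — missense.
Synonymous: 2 of 7.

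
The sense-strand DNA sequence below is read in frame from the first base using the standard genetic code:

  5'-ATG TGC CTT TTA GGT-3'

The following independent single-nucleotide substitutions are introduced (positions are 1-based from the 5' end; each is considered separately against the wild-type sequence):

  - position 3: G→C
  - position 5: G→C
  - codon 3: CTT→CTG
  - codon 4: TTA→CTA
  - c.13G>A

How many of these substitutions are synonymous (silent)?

2

Codon 1: ATG (Met) → ATC (Ile) — missense.
Codon 2: TGC (Cys) → TCC (Ser) — missense.
Codon 3: CTT (Leu) → CTG (Leu) — synonymous.
Codon 4: TTA (Leu) → CTA (Leu) — synonymous.
Codon 5: GGT (Gly) → AGT (Ser) — missense.
Synonymous: 2 of 5.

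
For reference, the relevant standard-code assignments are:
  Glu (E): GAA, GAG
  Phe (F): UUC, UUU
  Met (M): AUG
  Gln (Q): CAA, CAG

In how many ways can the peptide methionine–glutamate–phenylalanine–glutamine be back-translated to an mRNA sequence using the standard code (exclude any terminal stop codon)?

8

Met: 1 codon.
Glu: 2 codons.
Phe: 2 codons.
Gln: 2 codons.
1 × 2 × 2 × 2 = 8.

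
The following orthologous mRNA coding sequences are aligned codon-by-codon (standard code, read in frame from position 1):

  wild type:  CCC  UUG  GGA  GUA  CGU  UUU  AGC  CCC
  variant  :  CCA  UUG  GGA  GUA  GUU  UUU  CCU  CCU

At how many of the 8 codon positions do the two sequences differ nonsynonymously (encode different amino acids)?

2

Codon 1: CCC Pro / CCA Pro — synonymous.
Codon 2: UUG Leu / UUG Leu — identical.
Codon 3: GGA Gly / GGA Gly — identical.
Codon 4: GUA Val / GUA Val — identical.
Codon 5: CGU Arg / GUU Val — nonsynonymous.
Codon 6: UUU Phe / UUU Phe — identical.
Codon 7: AGC Ser / CCU Pro — nonsynonymous.
Codon 8: CCC Pro / CCU Pro — synonymous.
Nonsynonymous differences: 2.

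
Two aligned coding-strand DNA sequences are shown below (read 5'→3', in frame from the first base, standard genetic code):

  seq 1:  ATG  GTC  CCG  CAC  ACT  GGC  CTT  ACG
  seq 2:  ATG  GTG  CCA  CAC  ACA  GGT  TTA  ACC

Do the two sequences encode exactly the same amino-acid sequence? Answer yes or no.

Codon 1: ATG Met / ATG Met — identical.
Codon 2: GTC Val / GTG Val — synonymous.
Codon 3: CCG Pro / CCA Pro — synonymous.
Codon 4: CAC His / CAC His — identical.
Codon 5: ACT Thr / ACA Thr — synonymous.
Codon 6: GGC Gly / GGT Gly — synonymous.
Codon 7: CTT Leu / TTA Leu — synonymous.
Codon 8: ACG Thr / ACC Thr — synonymous.
Nonsynonymous differences: 0 → same protein.

yes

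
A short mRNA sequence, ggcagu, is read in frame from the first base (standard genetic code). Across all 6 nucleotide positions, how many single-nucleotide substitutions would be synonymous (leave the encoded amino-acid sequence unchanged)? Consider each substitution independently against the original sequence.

4

Codon 1 (GGC, Gly): 3 synonymous substitutions.
Codon 2 (AGU, Ser): 1 synonymous substitution.
Total: 3 + 1 = 4.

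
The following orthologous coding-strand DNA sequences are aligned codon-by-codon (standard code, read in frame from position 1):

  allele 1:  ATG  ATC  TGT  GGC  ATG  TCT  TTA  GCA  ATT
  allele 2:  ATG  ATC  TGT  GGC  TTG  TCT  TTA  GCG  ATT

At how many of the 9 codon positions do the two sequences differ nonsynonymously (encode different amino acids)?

Codon 1: ATG Met / ATG Met — identical.
Codon 2: ATC Ile / ATC Ile — identical.
Codon 3: TGT Cys / TGT Cys — identical.
Codon 4: GGC Gly / GGC Gly — identical.
Codon 5: ATG Met / TTG Leu — nonsynonymous.
Codon 6: TCT Ser / TCT Ser — identical.
Codon 7: TTA Leu / TTA Leu — identical.
Codon 8: GCA Ala / GCG Ala — synonymous.
Codon 9: ATT Ile / ATT Ile — identical.
Nonsynonymous differences: 1.

1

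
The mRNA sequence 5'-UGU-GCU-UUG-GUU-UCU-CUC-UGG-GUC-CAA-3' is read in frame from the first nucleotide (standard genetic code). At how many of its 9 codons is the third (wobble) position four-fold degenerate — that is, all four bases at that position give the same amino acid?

5

Codon 1 UGU (Cys): third position 2-fold.
Codon 2 GCU (Ala): third position 4-fold.
Codon 3 UUG (Leu): third position 2-fold.
Codon 4 GUU (Val): third position 4-fold.
Codon 5 UCU (Ser): third position 4-fold.
Codon 6 CUC (Leu): third position 4-fold.
Codon 7 UGG (Trp): third position 1-fold.
Codon 8 GUC (Val): third position 4-fold.
Codon 9 CAA (Gln): third position 2-fold.
Four-fold degenerate third positions: 5.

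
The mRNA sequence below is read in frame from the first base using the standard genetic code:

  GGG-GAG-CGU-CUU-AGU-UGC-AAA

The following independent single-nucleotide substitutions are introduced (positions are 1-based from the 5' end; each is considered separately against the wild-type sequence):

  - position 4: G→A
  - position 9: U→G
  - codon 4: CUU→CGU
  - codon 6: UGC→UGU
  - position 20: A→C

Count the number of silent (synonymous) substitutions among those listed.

Codon 2: GAG (Glu) → AAG (Lys) — missense.
Codon 3: CGU (Arg) → CGG (Arg) — synonymous.
Codon 4: CUU (Leu) → CGU (Arg) — missense.
Codon 6: UGC (Cys) → UGU (Cys) — synonymous.
Codon 7: AAA (Lys) → ACA (Thr) — missense.
Synonymous: 2 of 5.

2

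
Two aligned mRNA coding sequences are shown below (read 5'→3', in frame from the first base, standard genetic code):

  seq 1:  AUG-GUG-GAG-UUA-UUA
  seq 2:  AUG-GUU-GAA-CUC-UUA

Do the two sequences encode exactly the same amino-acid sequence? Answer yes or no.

Codon 1: AUG Met / AUG Met — identical.
Codon 2: GUG Val / GUU Val — synonymous.
Codon 3: GAG Glu / GAA Glu — synonymous.
Codon 4: UUA Leu / CUC Leu — synonymous.
Codon 5: UUA Leu / UUA Leu — identical.
Nonsynonymous differences: 0 → same protein.

yes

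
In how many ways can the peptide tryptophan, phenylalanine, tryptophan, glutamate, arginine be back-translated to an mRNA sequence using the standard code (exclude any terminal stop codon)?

24

Trp: 1 codon.
Phe: 2 codons.
Trp: 1 codon.
Glu: 2 codons.
Arg: 6 codons.
1 × 2 × 1 × 2 × 6 = 24.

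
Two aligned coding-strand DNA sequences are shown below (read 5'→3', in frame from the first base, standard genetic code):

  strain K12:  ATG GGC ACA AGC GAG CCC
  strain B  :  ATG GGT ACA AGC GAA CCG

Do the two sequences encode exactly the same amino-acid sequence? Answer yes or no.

yes

Codon 1: ATG Met / ATG Met — identical.
Codon 2: GGC Gly / GGT Gly — synonymous.
Codon 3: ACA Thr / ACA Thr — identical.
Codon 4: AGC Ser / AGC Ser — identical.
Codon 5: GAG Glu / GAA Glu — synonymous.
Codon 6: CCC Pro / CCG Pro — synonymous.
Nonsynonymous differences: 0 → same protein.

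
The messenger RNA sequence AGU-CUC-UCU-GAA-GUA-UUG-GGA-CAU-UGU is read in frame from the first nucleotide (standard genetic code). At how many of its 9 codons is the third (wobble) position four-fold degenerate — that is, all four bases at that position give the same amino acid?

Codon 1 AGU (Ser): third position 2-fold.
Codon 2 CUC (Leu): third position 4-fold.
Codon 3 UCU (Ser): third position 4-fold.
Codon 4 GAA (Glu): third position 2-fold.
Codon 5 GUA (Val): third position 4-fold.
Codon 6 UUG (Leu): third position 2-fold.
Codon 7 GGA (Gly): third position 4-fold.
Codon 8 CAU (His): third position 2-fold.
Codon 9 UGU (Cys): third position 2-fold.
Four-fold degenerate third positions: 4.

4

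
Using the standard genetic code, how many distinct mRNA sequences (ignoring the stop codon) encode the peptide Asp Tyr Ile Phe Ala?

96

Asp: 2 codons.
Tyr: 2 codons.
Ile: 3 codons.
Phe: 2 codons.
Ala: 4 codons.
2 × 2 × 3 × 2 × 4 = 96.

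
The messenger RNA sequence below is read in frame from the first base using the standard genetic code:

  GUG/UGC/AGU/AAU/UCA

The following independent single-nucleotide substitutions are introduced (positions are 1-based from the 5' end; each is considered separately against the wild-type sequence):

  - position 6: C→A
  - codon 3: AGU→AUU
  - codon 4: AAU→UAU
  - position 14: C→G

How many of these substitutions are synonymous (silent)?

Codon 2: UGC (Cys) → UGA (Stop) — nonsense.
Codon 3: AGU (Ser) → AUU (Ile) — missense.
Codon 4: AAU (Asn) → UAU (Tyr) — missense.
Codon 5: UCA (Ser) → UGA (Stop) — nonsense.
Synonymous: 0 of 4.

0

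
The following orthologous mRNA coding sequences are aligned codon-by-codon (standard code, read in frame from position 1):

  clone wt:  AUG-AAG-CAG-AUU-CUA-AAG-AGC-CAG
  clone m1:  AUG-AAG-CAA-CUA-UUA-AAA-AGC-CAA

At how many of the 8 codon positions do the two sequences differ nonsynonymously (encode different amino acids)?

Codon 1: AUG Met / AUG Met — identical.
Codon 2: AAG Lys / AAG Lys — identical.
Codon 3: CAG Gln / CAA Gln — synonymous.
Codon 4: AUU Ile / CUA Leu — nonsynonymous.
Codon 5: CUA Leu / UUA Leu — synonymous.
Codon 6: AAG Lys / AAA Lys — synonymous.
Codon 7: AGC Ser / AGC Ser — identical.
Codon 8: CAG Gln / CAA Gln — synonymous.
Nonsynonymous differences: 1.

1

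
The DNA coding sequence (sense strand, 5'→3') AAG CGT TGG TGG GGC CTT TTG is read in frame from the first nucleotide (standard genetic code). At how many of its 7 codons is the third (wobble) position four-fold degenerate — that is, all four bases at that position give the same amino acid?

Codon 1 AAG (Lys): third position 2-fold.
Codon 2 CGT (Arg): third position 4-fold.
Codon 3 TGG (Trp): third position 1-fold.
Codon 4 TGG (Trp): third position 1-fold.
Codon 5 GGC (Gly): third position 4-fold.
Codon 6 CTT (Leu): third position 4-fold.
Codon 7 TTG (Leu): third position 2-fold.
Four-fold degenerate third positions: 3.

3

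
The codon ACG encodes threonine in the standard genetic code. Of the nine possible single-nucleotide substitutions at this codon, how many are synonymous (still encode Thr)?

Position 1: none → 0 synonymous.
Position 2: none → 0 synonymous.
Position 3: ACU, ACC, ACA → 3 synonymous.
Total: 0 + 0 + 3 = 3.

3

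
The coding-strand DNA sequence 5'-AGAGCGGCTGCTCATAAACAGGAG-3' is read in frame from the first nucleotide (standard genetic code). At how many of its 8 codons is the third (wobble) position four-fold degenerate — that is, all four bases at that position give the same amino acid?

Codon 1 AGA (Arg): third position 2-fold.
Codon 2 GCG (Ala): third position 4-fold.
Codon 3 GCT (Ala): third position 4-fold.
Codon 4 GCT (Ala): third position 4-fold.
Codon 5 CAT (His): third position 2-fold.
Codon 6 AAA (Lys): third position 2-fold.
Codon 7 CAG (Gln): third position 2-fold.
Codon 8 GAG (Glu): third position 2-fold.
Four-fold degenerate third positions: 3.

3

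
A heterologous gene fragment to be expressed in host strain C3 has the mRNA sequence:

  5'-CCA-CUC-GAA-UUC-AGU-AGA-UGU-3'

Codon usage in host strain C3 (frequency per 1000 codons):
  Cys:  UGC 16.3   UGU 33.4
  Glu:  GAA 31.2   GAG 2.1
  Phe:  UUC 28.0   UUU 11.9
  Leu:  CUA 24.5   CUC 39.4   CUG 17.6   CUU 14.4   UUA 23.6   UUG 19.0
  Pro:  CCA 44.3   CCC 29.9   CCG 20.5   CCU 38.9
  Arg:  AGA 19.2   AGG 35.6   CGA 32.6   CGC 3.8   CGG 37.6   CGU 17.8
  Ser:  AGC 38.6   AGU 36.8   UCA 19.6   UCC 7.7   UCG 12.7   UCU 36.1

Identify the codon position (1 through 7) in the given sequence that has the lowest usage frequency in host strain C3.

6

Codon 1 CCA (Pro): 44.3 per 1000.
Codon 2 CUC (Leu): 39.4 per 1000.
Codon 3 GAA (Glu): 31.2 per 1000.
Codon 4 UUC (Phe): 28.0 per 1000.
Codon 5 AGU (Ser): 36.8 per 1000.
Codon 6 AGA (Arg): 19.2 per 1000.
Codon 7 UGU (Cys): 33.4 per 1000.
Lowest frequency is 19.2 at codon 6.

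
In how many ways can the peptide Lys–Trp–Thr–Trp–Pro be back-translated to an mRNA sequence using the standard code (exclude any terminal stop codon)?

Lys: 2 codons.
Trp: 1 codon.
Thr: 4 codons.
Trp: 1 codon.
Pro: 4 codons.
2 × 1 × 4 × 1 × 4 = 32.

32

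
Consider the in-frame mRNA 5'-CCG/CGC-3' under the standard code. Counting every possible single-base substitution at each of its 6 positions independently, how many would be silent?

6

Codon 1 (CCG, Pro): 3 synonymous substitutions.
Codon 2 (CGC, Arg): 3 synonymous substitutions.
Total: 3 + 3 = 6.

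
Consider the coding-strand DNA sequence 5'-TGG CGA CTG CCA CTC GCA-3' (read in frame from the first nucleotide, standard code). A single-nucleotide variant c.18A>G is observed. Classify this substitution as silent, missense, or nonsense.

Position 18 falls in codon 6: GCA → Ala.
After the substitution the codon is GCG → Ala.
Both encode Ala, so the change is synonymous.

silent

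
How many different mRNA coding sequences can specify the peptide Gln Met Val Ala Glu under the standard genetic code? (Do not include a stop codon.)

Gln: 2 codons.
Met: 1 codon.
Val: 4 codons.
Ala: 4 codons.
Glu: 2 codons.
2 × 1 × 4 × 4 × 2 = 64.

64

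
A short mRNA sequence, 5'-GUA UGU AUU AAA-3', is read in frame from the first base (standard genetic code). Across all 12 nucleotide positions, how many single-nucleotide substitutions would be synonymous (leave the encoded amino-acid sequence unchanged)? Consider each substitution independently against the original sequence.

Codon 1 (GUA, Val): 3 synonymous substitutions.
Codon 2 (UGU, Cys): 1 synonymous substitution.
Codon 3 (AUU, Ile): 2 synonymous substitutions.
Codon 4 (AAA, Lys): 1 synonymous substitution.
Total: 3 + 1 + 2 + 1 = 7.

7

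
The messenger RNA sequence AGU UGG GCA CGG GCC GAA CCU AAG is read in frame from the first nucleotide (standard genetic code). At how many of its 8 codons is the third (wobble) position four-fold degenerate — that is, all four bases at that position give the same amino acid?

Codon 1 AGU (Ser): third position 2-fold.
Codon 2 UGG (Trp): third position 1-fold.
Codon 3 GCA (Ala): third position 4-fold.
Codon 4 CGG (Arg): third position 4-fold.
Codon 5 GCC (Ala): third position 4-fold.
Codon 6 GAA (Glu): third position 2-fold.
Codon 7 CCU (Pro): third position 4-fold.
Codon 8 AAG (Lys): third position 2-fold.
Four-fold degenerate third positions: 4.

4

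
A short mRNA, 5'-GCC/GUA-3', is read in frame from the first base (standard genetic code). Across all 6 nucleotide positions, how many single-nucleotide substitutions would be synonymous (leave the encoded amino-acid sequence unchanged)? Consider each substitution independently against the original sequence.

6

Codon 1 (GCC, Ala): 3 synonymous substitutions.
Codon 2 (GUA, Val): 3 synonymous substitutions.
Total: 3 + 3 = 6.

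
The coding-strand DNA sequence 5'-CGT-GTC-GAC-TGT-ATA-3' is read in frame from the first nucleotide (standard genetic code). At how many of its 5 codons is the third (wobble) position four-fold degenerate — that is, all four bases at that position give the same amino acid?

Codon 1 CGT (Arg): third position 4-fold.
Codon 2 GTC (Val): third position 4-fold.
Codon 3 GAC (Asp): third position 2-fold.
Codon 4 TGT (Cys): third position 2-fold.
Codon 5 ATA (Ile): third position 3-fold.
Four-fold degenerate third positions: 2.

2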